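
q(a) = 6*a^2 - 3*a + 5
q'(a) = 12*a - 3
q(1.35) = 11.88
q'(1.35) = 13.20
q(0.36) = 4.70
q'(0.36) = 1.32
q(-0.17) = 5.68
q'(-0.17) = -5.04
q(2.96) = 48.69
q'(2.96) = 32.52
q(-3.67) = 96.82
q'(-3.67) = -47.04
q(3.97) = 87.66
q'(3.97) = 44.64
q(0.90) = 7.16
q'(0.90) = 7.80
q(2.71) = 40.93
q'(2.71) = 29.52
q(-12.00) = 905.00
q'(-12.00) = -147.00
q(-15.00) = 1400.00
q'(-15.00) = -183.00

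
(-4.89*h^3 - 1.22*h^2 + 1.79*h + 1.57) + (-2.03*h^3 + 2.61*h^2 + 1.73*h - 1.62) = -6.92*h^3 + 1.39*h^2 + 3.52*h - 0.05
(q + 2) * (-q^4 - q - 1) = -q^5 - 2*q^4 - q^2 - 3*q - 2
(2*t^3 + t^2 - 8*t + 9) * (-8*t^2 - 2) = -16*t^5 - 8*t^4 + 60*t^3 - 74*t^2 + 16*t - 18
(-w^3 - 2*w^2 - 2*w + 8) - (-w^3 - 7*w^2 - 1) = 5*w^2 - 2*w + 9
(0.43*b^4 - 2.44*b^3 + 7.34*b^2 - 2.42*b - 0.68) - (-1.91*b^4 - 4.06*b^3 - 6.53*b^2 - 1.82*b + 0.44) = 2.34*b^4 + 1.62*b^3 + 13.87*b^2 - 0.6*b - 1.12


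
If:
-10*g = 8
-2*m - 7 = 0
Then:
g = -4/5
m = -7/2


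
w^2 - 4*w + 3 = (w - 3)*(w - 1)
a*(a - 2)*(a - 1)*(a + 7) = a^4 + 4*a^3 - 19*a^2 + 14*a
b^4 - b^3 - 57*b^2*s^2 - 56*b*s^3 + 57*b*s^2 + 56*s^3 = (b - 1)*(b - 8*s)*(b + s)*(b + 7*s)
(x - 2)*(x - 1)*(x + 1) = x^3 - 2*x^2 - x + 2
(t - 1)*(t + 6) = t^2 + 5*t - 6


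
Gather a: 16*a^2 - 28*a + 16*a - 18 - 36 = 16*a^2 - 12*a - 54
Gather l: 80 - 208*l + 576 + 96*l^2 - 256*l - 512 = 96*l^2 - 464*l + 144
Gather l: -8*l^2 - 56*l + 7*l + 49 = -8*l^2 - 49*l + 49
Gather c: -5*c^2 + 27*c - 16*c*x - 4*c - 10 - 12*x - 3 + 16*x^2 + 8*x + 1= -5*c^2 + c*(23 - 16*x) + 16*x^2 - 4*x - 12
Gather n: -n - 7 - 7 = -n - 14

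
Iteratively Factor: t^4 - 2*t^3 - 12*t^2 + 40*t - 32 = (t - 2)*(t^3 - 12*t + 16) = (t - 2)^2*(t^2 + 2*t - 8) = (t - 2)^3*(t + 4)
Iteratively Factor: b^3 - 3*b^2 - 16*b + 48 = (b - 3)*(b^2 - 16) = (b - 3)*(b + 4)*(b - 4)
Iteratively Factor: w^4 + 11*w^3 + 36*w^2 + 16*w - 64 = (w + 4)*(w^3 + 7*w^2 + 8*w - 16) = (w - 1)*(w + 4)*(w^2 + 8*w + 16) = (w - 1)*(w + 4)^2*(w + 4)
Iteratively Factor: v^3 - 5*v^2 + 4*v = (v - 4)*(v^2 - v) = v*(v - 4)*(v - 1)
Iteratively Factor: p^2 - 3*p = (p)*(p - 3)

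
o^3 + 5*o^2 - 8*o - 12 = (o - 2)*(o + 1)*(o + 6)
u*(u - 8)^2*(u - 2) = u^4 - 18*u^3 + 96*u^2 - 128*u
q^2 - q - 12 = (q - 4)*(q + 3)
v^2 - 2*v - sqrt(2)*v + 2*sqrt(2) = (v - 2)*(v - sqrt(2))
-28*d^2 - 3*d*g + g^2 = (-7*d + g)*(4*d + g)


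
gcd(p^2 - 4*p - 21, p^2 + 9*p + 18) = p + 3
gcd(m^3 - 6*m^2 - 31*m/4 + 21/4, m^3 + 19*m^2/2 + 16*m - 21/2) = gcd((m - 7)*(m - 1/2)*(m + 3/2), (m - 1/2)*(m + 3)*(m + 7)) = m - 1/2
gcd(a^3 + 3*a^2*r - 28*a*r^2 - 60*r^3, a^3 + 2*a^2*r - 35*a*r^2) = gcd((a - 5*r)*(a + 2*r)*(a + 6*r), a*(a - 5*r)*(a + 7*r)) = -a + 5*r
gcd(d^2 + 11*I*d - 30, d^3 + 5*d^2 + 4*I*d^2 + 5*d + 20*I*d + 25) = d + 5*I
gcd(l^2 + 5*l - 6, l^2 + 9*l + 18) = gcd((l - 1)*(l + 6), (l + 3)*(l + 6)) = l + 6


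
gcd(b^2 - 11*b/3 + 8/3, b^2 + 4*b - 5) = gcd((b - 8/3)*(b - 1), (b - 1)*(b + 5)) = b - 1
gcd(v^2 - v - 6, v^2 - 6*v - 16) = v + 2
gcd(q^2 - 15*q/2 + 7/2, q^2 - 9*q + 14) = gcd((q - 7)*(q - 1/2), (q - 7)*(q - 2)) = q - 7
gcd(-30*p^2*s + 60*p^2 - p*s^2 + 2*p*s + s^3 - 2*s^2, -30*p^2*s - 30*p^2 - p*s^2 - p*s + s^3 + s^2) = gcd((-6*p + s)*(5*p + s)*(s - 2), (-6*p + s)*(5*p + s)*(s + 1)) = 30*p^2 + p*s - s^2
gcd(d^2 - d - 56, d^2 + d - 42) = d + 7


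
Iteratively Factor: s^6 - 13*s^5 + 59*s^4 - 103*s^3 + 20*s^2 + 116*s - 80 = (s - 2)*(s^5 - 11*s^4 + 37*s^3 - 29*s^2 - 38*s + 40) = (s - 4)*(s - 2)*(s^4 - 7*s^3 + 9*s^2 + 7*s - 10) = (s - 4)*(s - 2)^2*(s^3 - 5*s^2 - s + 5) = (s - 4)*(s - 2)^2*(s + 1)*(s^2 - 6*s + 5) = (s - 4)*(s - 2)^2*(s - 1)*(s + 1)*(s - 5)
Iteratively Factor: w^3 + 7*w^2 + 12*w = (w + 3)*(w^2 + 4*w) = (w + 3)*(w + 4)*(w)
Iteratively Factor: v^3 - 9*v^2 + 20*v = (v - 4)*(v^2 - 5*v) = v*(v - 4)*(v - 5)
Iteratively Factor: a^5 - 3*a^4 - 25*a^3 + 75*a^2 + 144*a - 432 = (a - 4)*(a^4 + a^3 - 21*a^2 - 9*a + 108) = (a - 4)*(a - 3)*(a^3 + 4*a^2 - 9*a - 36) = (a - 4)*(a - 3)*(a + 4)*(a^2 - 9) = (a - 4)*(a - 3)*(a + 3)*(a + 4)*(a - 3)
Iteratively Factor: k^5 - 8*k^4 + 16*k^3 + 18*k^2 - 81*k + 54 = (k - 1)*(k^4 - 7*k^3 + 9*k^2 + 27*k - 54) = (k - 3)*(k - 1)*(k^3 - 4*k^2 - 3*k + 18) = (k - 3)*(k - 1)*(k + 2)*(k^2 - 6*k + 9) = (k - 3)^2*(k - 1)*(k + 2)*(k - 3)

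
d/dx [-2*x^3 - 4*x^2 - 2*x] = -6*x^2 - 8*x - 2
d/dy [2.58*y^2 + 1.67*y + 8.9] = 5.16*y + 1.67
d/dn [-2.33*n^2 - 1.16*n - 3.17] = -4.66*n - 1.16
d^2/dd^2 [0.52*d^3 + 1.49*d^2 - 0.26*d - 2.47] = 3.12*d + 2.98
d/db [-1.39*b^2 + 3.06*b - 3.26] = 3.06 - 2.78*b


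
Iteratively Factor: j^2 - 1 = (j + 1)*(j - 1)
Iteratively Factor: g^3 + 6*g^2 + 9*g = (g + 3)*(g^2 + 3*g) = g*(g + 3)*(g + 3)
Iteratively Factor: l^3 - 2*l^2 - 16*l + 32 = (l - 4)*(l^2 + 2*l - 8) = (l - 4)*(l - 2)*(l + 4)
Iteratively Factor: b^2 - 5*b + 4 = (b - 1)*(b - 4)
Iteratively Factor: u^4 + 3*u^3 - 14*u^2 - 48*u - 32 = (u - 4)*(u^3 + 7*u^2 + 14*u + 8) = (u - 4)*(u + 2)*(u^2 + 5*u + 4) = (u - 4)*(u + 1)*(u + 2)*(u + 4)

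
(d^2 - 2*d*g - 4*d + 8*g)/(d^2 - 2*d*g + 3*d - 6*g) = (d - 4)/(d + 3)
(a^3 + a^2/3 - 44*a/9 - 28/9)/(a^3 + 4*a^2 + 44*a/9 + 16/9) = (3*a - 7)/(3*a + 4)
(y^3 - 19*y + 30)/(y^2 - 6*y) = (y^3 - 19*y + 30)/(y*(y - 6))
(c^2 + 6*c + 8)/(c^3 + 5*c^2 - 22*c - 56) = (c + 4)/(c^2 + 3*c - 28)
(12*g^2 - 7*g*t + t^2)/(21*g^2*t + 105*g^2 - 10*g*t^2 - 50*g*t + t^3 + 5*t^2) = (-4*g + t)/(-7*g*t - 35*g + t^2 + 5*t)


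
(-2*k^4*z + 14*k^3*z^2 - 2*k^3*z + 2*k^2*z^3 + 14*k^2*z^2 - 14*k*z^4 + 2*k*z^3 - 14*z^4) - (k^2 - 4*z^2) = -2*k^4*z + 14*k^3*z^2 - 2*k^3*z + 2*k^2*z^3 + 14*k^2*z^2 - k^2 - 14*k*z^4 + 2*k*z^3 - 14*z^4 + 4*z^2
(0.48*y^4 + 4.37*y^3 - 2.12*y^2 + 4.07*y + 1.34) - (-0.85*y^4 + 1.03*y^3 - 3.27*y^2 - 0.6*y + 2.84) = 1.33*y^4 + 3.34*y^3 + 1.15*y^2 + 4.67*y - 1.5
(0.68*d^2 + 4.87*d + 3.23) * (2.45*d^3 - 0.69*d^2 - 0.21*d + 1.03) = 1.666*d^5 + 11.4623*d^4 + 4.4104*d^3 - 2.551*d^2 + 4.3378*d + 3.3269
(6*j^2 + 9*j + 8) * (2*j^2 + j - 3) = 12*j^4 + 24*j^3 + 7*j^2 - 19*j - 24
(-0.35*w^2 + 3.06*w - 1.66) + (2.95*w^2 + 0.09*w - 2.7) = 2.6*w^2 + 3.15*w - 4.36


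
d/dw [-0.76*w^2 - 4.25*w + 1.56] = -1.52*w - 4.25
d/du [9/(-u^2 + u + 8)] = 9*(2*u - 1)/(-u^2 + u + 8)^2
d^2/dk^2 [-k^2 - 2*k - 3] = -2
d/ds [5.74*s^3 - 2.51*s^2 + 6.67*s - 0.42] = 17.22*s^2 - 5.02*s + 6.67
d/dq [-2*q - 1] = -2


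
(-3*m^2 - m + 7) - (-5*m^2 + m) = 2*m^2 - 2*m + 7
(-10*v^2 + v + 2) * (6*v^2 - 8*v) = -60*v^4 + 86*v^3 + 4*v^2 - 16*v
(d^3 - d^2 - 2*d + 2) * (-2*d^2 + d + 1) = -2*d^5 + 3*d^4 + 4*d^3 - 7*d^2 + 2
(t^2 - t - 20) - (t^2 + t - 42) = 22 - 2*t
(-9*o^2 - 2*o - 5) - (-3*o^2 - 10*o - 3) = -6*o^2 + 8*o - 2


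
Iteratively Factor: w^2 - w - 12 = (w - 4)*(w + 3)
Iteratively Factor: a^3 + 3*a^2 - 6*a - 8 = (a + 4)*(a^2 - a - 2) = (a - 2)*(a + 4)*(a + 1)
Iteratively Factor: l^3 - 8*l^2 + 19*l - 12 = (l - 1)*(l^2 - 7*l + 12) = (l - 4)*(l - 1)*(l - 3)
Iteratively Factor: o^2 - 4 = (o + 2)*(o - 2)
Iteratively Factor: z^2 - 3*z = (z - 3)*(z)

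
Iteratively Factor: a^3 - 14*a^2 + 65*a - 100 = (a - 5)*(a^2 - 9*a + 20) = (a - 5)*(a - 4)*(a - 5)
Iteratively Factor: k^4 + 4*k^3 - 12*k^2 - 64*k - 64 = (k + 4)*(k^3 - 12*k - 16) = (k + 2)*(k + 4)*(k^2 - 2*k - 8) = (k + 2)^2*(k + 4)*(k - 4)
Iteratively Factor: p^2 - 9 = (p - 3)*(p + 3)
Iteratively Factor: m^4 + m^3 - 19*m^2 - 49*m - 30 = (m + 3)*(m^3 - 2*m^2 - 13*m - 10) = (m - 5)*(m + 3)*(m^2 + 3*m + 2) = (m - 5)*(m + 2)*(m + 3)*(m + 1)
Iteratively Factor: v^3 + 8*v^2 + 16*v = (v + 4)*(v^2 + 4*v) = v*(v + 4)*(v + 4)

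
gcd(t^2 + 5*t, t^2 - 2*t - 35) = t + 5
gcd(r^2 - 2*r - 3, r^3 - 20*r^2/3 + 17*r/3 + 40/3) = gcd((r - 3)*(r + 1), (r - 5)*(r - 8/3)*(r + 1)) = r + 1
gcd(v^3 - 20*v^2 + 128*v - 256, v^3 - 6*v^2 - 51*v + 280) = v - 8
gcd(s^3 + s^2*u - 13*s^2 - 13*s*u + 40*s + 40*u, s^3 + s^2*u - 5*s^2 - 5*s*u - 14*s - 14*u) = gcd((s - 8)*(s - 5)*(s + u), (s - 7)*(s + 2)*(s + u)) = s + u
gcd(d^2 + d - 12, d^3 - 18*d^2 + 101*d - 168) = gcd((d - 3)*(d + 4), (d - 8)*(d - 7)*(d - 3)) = d - 3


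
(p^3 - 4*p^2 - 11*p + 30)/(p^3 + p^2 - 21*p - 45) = (p - 2)/(p + 3)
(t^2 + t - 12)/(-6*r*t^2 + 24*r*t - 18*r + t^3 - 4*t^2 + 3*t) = (-t - 4)/(6*r*t - 6*r - t^2 + t)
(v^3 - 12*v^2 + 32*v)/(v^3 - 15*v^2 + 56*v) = (v - 4)/(v - 7)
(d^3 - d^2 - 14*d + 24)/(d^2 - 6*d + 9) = (d^2 + 2*d - 8)/(d - 3)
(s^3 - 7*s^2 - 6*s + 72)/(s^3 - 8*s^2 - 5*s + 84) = (s - 6)/(s - 7)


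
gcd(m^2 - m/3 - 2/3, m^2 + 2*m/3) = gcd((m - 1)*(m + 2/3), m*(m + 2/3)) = m + 2/3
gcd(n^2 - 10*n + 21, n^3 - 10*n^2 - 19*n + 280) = n - 7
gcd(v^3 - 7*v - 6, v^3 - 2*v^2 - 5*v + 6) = v^2 - v - 6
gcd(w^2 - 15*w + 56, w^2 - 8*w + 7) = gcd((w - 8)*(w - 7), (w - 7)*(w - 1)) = w - 7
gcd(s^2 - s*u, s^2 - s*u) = s^2 - s*u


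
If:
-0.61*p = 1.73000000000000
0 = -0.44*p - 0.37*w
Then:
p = -2.84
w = 3.37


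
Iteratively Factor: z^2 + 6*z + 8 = (z + 2)*(z + 4)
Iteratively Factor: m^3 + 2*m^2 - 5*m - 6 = (m + 1)*(m^2 + m - 6) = (m + 1)*(m + 3)*(m - 2)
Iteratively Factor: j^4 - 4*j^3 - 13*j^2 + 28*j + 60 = (j - 5)*(j^3 + j^2 - 8*j - 12) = (j - 5)*(j - 3)*(j^2 + 4*j + 4) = (j - 5)*(j - 3)*(j + 2)*(j + 2)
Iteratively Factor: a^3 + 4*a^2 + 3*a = (a + 1)*(a^2 + 3*a) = a*(a + 1)*(a + 3)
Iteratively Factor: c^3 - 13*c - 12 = (c + 1)*(c^2 - c - 12) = (c + 1)*(c + 3)*(c - 4)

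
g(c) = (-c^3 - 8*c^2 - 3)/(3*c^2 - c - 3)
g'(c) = (1 - 6*c)*(-c^3 - 8*c^2 - 3)/(3*c^2 - c - 3)^2 + (-3*c^2 - 16*c)/(3*c^2 - c - 3) = (c*(3*c + 16)*(-3*c^2 + c + 3) + (6*c - 1)*(c^3 + 8*c^2 + 3))/(-3*c^2 + c + 3)^2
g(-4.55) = -1.17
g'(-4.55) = -0.35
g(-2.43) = -2.09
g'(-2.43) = -0.67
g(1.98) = -6.21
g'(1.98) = 3.56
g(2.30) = -5.44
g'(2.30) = 1.60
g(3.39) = -4.77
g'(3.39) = 0.12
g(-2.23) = -2.24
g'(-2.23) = -0.81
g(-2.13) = -2.33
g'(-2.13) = -0.91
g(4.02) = -4.76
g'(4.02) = -0.07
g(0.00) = 1.00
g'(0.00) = -0.33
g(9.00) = -5.97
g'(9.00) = -0.30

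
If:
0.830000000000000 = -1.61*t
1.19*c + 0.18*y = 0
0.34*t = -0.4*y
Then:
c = -0.07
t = -0.52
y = 0.44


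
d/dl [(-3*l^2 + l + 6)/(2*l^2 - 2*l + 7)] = (4*l^2 - 66*l + 19)/(4*l^4 - 8*l^3 + 32*l^2 - 28*l + 49)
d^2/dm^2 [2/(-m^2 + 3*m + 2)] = 4*(-m^2 + 3*m + (2*m - 3)^2 + 2)/(-m^2 + 3*m + 2)^3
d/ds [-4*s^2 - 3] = -8*s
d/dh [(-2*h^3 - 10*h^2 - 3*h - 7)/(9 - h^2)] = (2*h^4 - 57*h^2 - 194*h - 27)/(h^4 - 18*h^2 + 81)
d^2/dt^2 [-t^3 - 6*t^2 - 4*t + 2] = -6*t - 12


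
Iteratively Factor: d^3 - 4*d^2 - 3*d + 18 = (d - 3)*(d^2 - d - 6) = (d - 3)*(d + 2)*(d - 3)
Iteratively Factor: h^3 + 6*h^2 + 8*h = (h + 2)*(h^2 + 4*h) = h*(h + 2)*(h + 4)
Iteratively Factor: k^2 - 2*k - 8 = (k - 4)*(k + 2)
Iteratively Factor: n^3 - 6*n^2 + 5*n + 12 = (n + 1)*(n^2 - 7*n + 12) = (n - 3)*(n + 1)*(n - 4)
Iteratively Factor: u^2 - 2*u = (u - 2)*(u)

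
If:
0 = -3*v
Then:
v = 0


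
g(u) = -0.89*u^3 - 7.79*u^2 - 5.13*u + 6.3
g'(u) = -2.67*u^2 - 15.58*u - 5.13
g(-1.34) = 1.33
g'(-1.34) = 10.95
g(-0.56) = 6.89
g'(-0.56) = 2.76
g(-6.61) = -43.12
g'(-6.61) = -18.80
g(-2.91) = -22.81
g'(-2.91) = 17.60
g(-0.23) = 7.08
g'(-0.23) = -1.69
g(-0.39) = 7.17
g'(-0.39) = 0.54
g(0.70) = -1.41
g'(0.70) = -17.34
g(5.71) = -442.67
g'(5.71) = -181.14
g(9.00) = -1319.67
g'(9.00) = -361.62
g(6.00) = -497.16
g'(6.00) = -194.73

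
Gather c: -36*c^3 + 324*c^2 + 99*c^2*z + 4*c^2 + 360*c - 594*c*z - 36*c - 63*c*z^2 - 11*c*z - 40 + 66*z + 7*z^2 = -36*c^3 + c^2*(99*z + 328) + c*(-63*z^2 - 605*z + 324) + 7*z^2 + 66*z - 40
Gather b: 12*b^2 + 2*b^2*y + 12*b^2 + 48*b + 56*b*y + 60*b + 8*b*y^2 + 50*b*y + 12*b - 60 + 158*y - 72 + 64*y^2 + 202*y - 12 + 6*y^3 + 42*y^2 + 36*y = b^2*(2*y + 24) + b*(8*y^2 + 106*y + 120) + 6*y^3 + 106*y^2 + 396*y - 144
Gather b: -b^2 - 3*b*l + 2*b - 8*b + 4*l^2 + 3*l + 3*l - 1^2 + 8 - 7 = -b^2 + b*(-3*l - 6) + 4*l^2 + 6*l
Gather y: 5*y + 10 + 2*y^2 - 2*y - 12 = 2*y^2 + 3*y - 2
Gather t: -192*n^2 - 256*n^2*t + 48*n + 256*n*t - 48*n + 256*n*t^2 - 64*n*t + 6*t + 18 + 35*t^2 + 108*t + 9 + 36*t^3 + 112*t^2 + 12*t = -192*n^2 + 36*t^3 + t^2*(256*n + 147) + t*(-256*n^2 + 192*n + 126) + 27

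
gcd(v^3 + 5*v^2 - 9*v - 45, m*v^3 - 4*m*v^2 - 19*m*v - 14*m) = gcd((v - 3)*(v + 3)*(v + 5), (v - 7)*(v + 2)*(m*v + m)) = 1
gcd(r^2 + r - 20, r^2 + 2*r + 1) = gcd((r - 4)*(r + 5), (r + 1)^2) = 1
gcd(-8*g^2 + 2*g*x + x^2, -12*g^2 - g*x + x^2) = 1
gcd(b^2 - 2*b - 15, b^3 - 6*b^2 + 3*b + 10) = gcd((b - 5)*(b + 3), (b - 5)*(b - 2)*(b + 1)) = b - 5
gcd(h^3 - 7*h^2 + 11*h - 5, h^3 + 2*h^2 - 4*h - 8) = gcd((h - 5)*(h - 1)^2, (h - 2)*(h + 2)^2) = 1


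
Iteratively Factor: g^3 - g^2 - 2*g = (g - 2)*(g^2 + g) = (g - 2)*(g + 1)*(g)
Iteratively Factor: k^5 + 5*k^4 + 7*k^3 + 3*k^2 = (k + 1)*(k^4 + 4*k^3 + 3*k^2) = (k + 1)*(k + 3)*(k^3 + k^2) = k*(k + 1)*(k + 3)*(k^2 + k) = k*(k + 1)^2*(k + 3)*(k)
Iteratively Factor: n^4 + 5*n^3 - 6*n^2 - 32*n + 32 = (n - 1)*(n^3 + 6*n^2 - 32) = (n - 2)*(n - 1)*(n^2 + 8*n + 16) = (n - 2)*(n - 1)*(n + 4)*(n + 4)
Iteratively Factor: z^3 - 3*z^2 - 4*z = (z - 4)*(z^2 + z) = (z - 4)*(z + 1)*(z)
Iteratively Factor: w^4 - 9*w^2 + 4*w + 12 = (w - 2)*(w^3 + 2*w^2 - 5*w - 6) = (w - 2)*(w + 3)*(w^2 - w - 2) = (w - 2)*(w + 1)*(w + 3)*(w - 2)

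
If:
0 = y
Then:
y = 0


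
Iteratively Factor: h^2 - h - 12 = (h - 4)*(h + 3)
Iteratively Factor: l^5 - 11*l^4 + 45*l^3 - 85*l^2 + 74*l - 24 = (l - 1)*(l^4 - 10*l^3 + 35*l^2 - 50*l + 24) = (l - 3)*(l - 1)*(l^3 - 7*l^2 + 14*l - 8) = (l - 3)*(l - 2)*(l - 1)*(l^2 - 5*l + 4) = (l - 3)*(l - 2)*(l - 1)^2*(l - 4)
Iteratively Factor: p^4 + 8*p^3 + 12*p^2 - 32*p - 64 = (p - 2)*(p^3 + 10*p^2 + 32*p + 32) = (p - 2)*(p + 2)*(p^2 + 8*p + 16) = (p - 2)*(p + 2)*(p + 4)*(p + 4)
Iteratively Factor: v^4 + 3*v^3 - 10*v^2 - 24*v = (v + 4)*(v^3 - v^2 - 6*v) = (v - 3)*(v + 4)*(v^2 + 2*v) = v*(v - 3)*(v + 4)*(v + 2)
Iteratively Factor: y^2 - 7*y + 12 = (y - 4)*(y - 3)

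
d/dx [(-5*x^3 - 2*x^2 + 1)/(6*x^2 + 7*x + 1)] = (-30*x^4 - 70*x^3 - 29*x^2 - 16*x - 7)/(36*x^4 + 84*x^3 + 61*x^2 + 14*x + 1)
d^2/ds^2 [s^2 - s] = 2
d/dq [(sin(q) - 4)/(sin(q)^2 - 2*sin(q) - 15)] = (8*sin(q) + cos(q)^2 - 24)*cos(q)/((sin(q) - 5)^2*(sin(q) + 3)^2)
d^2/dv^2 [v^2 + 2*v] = 2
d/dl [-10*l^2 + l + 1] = 1 - 20*l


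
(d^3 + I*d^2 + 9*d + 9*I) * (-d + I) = -d^4 - 10*d^2 - 9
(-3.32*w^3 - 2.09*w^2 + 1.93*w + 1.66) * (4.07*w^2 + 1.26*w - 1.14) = -13.5124*w^5 - 12.6895*w^4 + 9.0065*w^3 + 11.5706*w^2 - 0.1086*w - 1.8924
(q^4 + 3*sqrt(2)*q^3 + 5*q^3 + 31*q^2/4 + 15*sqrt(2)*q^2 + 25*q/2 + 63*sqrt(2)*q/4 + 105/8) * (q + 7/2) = q^5 + 3*sqrt(2)*q^4 + 17*q^4/2 + 101*q^3/4 + 51*sqrt(2)*q^3/2 + 317*q^2/8 + 273*sqrt(2)*q^2/4 + 455*q/8 + 441*sqrt(2)*q/8 + 735/16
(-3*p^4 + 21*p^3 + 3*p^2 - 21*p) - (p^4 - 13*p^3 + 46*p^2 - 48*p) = -4*p^4 + 34*p^3 - 43*p^2 + 27*p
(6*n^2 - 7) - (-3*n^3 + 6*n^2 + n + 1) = 3*n^3 - n - 8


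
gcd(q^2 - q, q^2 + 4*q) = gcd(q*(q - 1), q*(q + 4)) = q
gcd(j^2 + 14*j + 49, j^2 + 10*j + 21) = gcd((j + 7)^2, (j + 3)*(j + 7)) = j + 7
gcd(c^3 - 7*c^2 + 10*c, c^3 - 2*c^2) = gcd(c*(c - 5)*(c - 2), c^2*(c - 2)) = c^2 - 2*c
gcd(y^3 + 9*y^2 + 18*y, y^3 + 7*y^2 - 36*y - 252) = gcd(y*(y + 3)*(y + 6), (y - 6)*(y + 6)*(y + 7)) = y + 6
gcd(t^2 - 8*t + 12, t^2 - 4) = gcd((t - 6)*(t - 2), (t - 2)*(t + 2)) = t - 2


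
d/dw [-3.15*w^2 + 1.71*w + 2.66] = 1.71 - 6.3*w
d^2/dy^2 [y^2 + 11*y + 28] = 2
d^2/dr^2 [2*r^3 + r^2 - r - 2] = 12*r + 2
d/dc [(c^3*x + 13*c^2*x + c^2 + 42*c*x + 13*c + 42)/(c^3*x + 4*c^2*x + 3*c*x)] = (-9*c^4*x - c^4 - 78*c^3*x - 26*c^3 - 129*c^2*x - 175*c^2 - 336*c - 126)/(c^2*x*(c^4 + 8*c^3 + 22*c^2 + 24*c + 9))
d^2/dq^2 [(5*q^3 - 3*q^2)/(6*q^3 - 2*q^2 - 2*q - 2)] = 3*(-4*q^6 + 15*q^5 + 21*q^4 - 20*q^3 + 8*q^2 + 5*q - 1)/(27*q^9 - 27*q^8 - 18*q^7 - 10*q^6 + 24*q^5 + 12*q^4 + 2*q^3 - 6*q^2 - 3*q - 1)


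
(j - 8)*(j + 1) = j^2 - 7*j - 8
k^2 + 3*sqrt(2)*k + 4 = (k + sqrt(2))*(k + 2*sqrt(2))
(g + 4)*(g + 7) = g^2 + 11*g + 28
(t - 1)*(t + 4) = t^2 + 3*t - 4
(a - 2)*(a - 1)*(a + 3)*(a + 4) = a^4 + 4*a^3 - 7*a^2 - 22*a + 24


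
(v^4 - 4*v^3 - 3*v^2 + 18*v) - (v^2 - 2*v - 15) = v^4 - 4*v^3 - 4*v^2 + 20*v + 15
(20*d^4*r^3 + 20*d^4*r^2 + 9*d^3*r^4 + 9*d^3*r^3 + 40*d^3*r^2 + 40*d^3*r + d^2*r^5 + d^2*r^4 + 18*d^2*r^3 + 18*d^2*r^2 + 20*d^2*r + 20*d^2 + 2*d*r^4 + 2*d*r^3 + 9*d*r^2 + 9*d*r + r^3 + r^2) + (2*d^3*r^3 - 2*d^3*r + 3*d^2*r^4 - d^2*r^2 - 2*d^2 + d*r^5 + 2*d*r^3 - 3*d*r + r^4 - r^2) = 20*d^4*r^3 + 20*d^4*r^2 + 9*d^3*r^4 + 11*d^3*r^3 + 40*d^3*r^2 + 38*d^3*r + d^2*r^5 + 4*d^2*r^4 + 18*d^2*r^3 + 17*d^2*r^2 + 20*d^2*r + 18*d^2 + d*r^5 + 2*d*r^4 + 4*d*r^3 + 9*d*r^2 + 6*d*r + r^4 + r^3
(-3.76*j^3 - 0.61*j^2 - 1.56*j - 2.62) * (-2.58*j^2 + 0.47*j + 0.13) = 9.7008*j^5 - 0.1934*j^4 + 3.2493*j^3 + 5.9471*j^2 - 1.4342*j - 0.3406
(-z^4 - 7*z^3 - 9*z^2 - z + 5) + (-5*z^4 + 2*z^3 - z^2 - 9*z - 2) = -6*z^4 - 5*z^3 - 10*z^2 - 10*z + 3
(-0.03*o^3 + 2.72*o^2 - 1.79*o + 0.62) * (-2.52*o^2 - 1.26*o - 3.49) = 0.0756*o^5 - 6.8166*o^4 + 1.1883*o^3 - 8.7998*o^2 + 5.4659*o - 2.1638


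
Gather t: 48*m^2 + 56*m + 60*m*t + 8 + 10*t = 48*m^2 + 56*m + t*(60*m + 10) + 8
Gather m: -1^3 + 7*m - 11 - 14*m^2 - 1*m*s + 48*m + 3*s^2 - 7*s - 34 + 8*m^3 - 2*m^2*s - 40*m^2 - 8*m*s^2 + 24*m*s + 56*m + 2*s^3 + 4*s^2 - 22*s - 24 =8*m^3 + m^2*(-2*s - 54) + m*(-8*s^2 + 23*s + 111) + 2*s^3 + 7*s^2 - 29*s - 70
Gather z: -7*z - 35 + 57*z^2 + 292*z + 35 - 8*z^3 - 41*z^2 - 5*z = -8*z^3 + 16*z^2 + 280*z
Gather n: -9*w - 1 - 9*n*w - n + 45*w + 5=n*(-9*w - 1) + 36*w + 4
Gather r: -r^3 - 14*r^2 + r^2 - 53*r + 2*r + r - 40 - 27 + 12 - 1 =-r^3 - 13*r^2 - 50*r - 56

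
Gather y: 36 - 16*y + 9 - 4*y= 45 - 20*y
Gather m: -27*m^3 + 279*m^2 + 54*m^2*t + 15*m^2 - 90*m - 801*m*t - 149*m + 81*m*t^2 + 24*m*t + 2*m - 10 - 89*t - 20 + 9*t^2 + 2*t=-27*m^3 + m^2*(54*t + 294) + m*(81*t^2 - 777*t - 237) + 9*t^2 - 87*t - 30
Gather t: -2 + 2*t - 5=2*t - 7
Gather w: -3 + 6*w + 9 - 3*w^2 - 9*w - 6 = -3*w^2 - 3*w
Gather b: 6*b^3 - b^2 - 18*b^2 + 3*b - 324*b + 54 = 6*b^3 - 19*b^2 - 321*b + 54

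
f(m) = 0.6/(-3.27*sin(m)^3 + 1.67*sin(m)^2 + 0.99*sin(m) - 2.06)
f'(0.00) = -0.14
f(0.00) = -0.29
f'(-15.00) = -2.01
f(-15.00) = -0.55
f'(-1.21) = 1.71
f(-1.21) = 0.52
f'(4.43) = -0.93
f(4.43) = 0.42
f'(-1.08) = 7.31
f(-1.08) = 0.98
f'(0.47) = -0.11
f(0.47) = -0.38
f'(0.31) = -0.22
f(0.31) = -0.35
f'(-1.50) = 0.15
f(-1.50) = 0.32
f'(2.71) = 0.14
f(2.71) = -0.38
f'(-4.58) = -0.06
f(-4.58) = -0.23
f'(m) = 0.6*(9.81*sin(m)^2*cos(m) - 3.34*sin(m)*cos(m) - 0.99*cos(m))/(-3.27*sin(m)^3 + 1.67*sin(m)^2 + 0.99*sin(m) - 2.06)^2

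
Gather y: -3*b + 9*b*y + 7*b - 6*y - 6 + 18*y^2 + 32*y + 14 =4*b + 18*y^2 + y*(9*b + 26) + 8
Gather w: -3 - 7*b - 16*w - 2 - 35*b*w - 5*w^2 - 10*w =-7*b - 5*w^2 + w*(-35*b - 26) - 5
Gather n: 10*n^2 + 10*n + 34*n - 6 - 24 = 10*n^2 + 44*n - 30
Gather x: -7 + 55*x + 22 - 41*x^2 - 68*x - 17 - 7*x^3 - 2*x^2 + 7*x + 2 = -7*x^3 - 43*x^2 - 6*x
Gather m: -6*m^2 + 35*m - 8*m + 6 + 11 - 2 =-6*m^2 + 27*m + 15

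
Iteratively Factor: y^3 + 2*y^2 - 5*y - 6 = (y - 2)*(y^2 + 4*y + 3) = (y - 2)*(y + 3)*(y + 1)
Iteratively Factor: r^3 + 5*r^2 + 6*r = (r)*(r^2 + 5*r + 6) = r*(r + 3)*(r + 2)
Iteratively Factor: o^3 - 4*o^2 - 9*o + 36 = (o - 3)*(o^2 - o - 12) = (o - 4)*(o - 3)*(o + 3)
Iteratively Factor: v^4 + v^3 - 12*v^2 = (v)*(v^3 + v^2 - 12*v) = v*(v - 3)*(v^2 + 4*v) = v*(v - 3)*(v + 4)*(v)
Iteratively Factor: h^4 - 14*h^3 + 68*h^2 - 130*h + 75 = (h - 5)*(h^3 - 9*h^2 + 23*h - 15) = (h - 5)*(h - 3)*(h^2 - 6*h + 5) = (h - 5)^2*(h - 3)*(h - 1)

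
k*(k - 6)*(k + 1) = k^3 - 5*k^2 - 6*k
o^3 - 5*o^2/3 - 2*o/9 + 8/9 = (o - 4/3)*(o - 1)*(o + 2/3)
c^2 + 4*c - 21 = (c - 3)*(c + 7)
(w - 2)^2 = w^2 - 4*w + 4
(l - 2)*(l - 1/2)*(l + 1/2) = l^3 - 2*l^2 - l/4 + 1/2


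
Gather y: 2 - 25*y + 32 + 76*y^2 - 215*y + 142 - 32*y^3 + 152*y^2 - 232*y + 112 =-32*y^3 + 228*y^2 - 472*y + 288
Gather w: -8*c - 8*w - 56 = -8*c - 8*w - 56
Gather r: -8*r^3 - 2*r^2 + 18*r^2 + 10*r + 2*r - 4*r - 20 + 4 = -8*r^3 + 16*r^2 + 8*r - 16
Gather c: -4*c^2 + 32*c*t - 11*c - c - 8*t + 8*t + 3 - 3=-4*c^2 + c*(32*t - 12)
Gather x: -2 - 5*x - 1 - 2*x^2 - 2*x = -2*x^2 - 7*x - 3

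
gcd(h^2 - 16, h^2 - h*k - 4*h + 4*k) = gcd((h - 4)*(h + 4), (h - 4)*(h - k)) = h - 4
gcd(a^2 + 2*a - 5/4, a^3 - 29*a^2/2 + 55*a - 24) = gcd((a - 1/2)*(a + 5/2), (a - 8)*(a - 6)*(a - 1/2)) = a - 1/2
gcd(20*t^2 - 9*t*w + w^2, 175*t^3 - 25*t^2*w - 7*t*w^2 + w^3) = 5*t - w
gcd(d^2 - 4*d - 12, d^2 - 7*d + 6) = d - 6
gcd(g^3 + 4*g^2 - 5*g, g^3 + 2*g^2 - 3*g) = g^2 - g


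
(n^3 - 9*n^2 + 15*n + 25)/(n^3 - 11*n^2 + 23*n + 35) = (n - 5)/(n - 7)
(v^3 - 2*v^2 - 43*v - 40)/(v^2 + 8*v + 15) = (v^2 - 7*v - 8)/(v + 3)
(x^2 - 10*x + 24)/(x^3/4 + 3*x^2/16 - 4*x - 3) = 16*(x - 6)/(4*x^2 + 19*x + 12)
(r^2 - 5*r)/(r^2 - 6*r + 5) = r/(r - 1)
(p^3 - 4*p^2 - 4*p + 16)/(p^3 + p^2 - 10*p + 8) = (p^2 - 2*p - 8)/(p^2 + 3*p - 4)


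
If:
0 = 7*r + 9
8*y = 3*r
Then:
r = -9/7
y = -27/56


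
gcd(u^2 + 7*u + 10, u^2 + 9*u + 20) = u + 5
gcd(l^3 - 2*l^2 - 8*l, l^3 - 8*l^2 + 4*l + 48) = l^2 - 2*l - 8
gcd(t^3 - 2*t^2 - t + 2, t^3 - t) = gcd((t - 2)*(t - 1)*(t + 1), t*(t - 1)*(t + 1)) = t^2 - 1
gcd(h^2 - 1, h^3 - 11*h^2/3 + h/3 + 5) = h + 1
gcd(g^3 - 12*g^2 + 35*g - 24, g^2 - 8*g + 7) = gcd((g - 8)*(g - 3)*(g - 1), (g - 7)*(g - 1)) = g - 1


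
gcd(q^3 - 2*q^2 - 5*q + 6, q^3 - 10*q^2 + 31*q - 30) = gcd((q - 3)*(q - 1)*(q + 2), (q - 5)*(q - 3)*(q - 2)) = q - 3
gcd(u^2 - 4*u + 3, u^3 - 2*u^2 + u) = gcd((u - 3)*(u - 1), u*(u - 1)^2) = u - 1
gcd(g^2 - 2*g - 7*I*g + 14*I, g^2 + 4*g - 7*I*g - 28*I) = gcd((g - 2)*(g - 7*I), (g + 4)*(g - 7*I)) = g - 7*I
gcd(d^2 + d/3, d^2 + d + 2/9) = d + 1/3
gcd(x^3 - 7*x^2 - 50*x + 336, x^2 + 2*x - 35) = x + 7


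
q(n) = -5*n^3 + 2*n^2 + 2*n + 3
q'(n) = -15*n^2 + 4*n + 2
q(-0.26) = 2.70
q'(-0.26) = -0.05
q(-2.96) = 144.27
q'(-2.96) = -141.26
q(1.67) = -11.37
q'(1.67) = -33.15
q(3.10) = -120.54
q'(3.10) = -129.75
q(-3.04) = 155.88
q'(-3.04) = -148.78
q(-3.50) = 234.88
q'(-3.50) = -195.75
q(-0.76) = 4.83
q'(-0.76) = -9.70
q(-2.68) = 108.25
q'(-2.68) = -116.46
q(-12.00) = 8907.00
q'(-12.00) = -2206.00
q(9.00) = -3462.00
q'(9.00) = -1177.00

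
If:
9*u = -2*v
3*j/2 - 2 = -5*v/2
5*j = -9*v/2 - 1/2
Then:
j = -41/23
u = -86/207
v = 43/23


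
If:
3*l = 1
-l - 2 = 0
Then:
No Solution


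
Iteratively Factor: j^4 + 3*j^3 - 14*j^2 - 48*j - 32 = (j + 1)*(j^3 + 2*j^2 - 16*j - 32) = (j - 4)*(j + 1)*(j^2 + 6*j + 8) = (j - 4)*(j + 1)*(j + 2)*(j + 4)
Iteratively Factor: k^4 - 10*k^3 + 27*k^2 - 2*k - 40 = (k - 5)*(k^3 - 5*k^2 + 2*k + 8) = (k - 5)*(k - 2)*(k^2 - 3*k - 4) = (k - 5)*(k - 4)*(k - 2)*(k + 1)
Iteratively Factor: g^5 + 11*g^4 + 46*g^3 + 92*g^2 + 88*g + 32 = (g + 2)*(g^4 + 9*g^3 + 28*g^2 + 36*g + 16) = (g + 2)^2*(g^3 + 7*g^2 + 14*g + 8) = (g + 2)^2*(g + 4)*(g^2 + 3*g + 2) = (g + 1)*(g + 2)^2*(g + 4)*(g + 2)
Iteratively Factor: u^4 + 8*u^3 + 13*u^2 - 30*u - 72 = (u + 3)*(u^3 + 5*u^2 - 2*u - 24) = (u + 3)*(u + 4)*(u^2 + u - 6) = (u + 3)^2*(u + 4)*(u - 2)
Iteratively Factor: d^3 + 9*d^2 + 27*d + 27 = (d + 3)*(d^2 + 6*d + 9) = (d + 3)^2*(d + 3)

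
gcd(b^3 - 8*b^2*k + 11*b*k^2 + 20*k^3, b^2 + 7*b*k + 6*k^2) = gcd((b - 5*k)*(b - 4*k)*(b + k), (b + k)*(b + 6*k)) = b + k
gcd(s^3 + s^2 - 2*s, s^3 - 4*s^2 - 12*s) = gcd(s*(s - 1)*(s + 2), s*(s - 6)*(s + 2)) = s^2 + 2*s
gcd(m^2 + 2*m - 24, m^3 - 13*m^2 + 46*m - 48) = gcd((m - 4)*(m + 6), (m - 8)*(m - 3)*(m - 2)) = 1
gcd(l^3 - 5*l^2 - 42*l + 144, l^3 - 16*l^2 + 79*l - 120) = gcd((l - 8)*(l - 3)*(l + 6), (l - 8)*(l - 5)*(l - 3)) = l^2 - 11*l + 24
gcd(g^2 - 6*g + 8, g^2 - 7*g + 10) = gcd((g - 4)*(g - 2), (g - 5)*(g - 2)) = g - 2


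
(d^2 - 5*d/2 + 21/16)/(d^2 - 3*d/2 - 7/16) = (4*d - 3)/(4*d + 1)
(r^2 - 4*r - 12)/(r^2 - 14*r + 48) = (r + 2)/(r - 8)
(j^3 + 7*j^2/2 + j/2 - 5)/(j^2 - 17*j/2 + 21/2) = (2*j^3 + 7*j^2 + j - 10)/(2*j^2 - 17*j + 21)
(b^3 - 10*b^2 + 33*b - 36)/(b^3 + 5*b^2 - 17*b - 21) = (b^2 - 7*b + 12)/(b^2 + 8*b + 7)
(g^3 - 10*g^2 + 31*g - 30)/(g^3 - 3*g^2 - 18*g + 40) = (g - 3)/(g + 4)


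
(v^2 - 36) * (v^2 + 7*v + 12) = v^4 + 7*v^3 - 24*v^2 - 252*v - 432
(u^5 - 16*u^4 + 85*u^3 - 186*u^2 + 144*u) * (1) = u^5 - 16*u^4 + 85*u^3 - 186*u^2 + 144*u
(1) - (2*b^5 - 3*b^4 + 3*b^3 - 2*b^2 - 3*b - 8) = -2*b^5 + 3*b^4 - 3*b^3 + 2*b^2 + 3*b + 9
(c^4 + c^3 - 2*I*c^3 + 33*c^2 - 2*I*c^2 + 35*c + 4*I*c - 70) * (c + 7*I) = c^5 + c^4 + 5*I*c^4 + 47*c^3 + 5*I*c^3 + 49*c^2 + 235*I*c^2 - 98*c + 245*I*c - 490*I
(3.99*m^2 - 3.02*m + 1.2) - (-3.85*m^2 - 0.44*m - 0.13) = 7.84*m^2 - 2.58*m + 1.33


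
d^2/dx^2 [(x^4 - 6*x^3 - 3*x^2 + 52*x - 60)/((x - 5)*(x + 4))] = 2*(x^3 + 12*x^2 + 48*x + 28)/(x^3 + 12*x^2 + 48*x + 64)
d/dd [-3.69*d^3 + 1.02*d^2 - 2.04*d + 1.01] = -11.07*d^2 + 2.04*d - 2.04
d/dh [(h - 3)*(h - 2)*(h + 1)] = 3*h^2 - 8*h + 1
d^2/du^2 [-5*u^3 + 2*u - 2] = -30*u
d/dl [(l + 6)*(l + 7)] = 2*l + 13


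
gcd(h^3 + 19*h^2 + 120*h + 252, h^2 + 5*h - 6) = h + 6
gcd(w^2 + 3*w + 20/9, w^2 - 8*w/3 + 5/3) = 1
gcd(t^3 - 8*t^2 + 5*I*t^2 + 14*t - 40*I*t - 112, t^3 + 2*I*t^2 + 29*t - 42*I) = t^2 + 5*I*t + 14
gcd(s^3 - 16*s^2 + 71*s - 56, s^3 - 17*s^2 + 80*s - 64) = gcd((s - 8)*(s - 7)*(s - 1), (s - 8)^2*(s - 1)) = s^2 - 9*s + 8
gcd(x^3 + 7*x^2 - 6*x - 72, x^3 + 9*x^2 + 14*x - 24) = x^2 + 10*x + 24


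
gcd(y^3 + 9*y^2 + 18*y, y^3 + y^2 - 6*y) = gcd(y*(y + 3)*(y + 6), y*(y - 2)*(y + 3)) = y^2 + 3*y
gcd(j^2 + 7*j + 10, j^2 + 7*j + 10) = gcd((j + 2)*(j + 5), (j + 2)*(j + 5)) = j^2 + 7*j + 10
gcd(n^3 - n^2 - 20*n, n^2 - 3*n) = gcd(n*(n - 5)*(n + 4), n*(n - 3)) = n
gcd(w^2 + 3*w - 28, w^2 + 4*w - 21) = w + 7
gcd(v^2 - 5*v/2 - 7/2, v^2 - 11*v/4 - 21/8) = v - 7/2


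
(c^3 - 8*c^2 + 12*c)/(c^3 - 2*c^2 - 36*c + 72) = c/(c + 6)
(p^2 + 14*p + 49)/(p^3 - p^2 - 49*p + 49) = (p + 7)/(p^2 - 8*p + 7)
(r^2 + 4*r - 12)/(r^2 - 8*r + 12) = (r + 6)/(r - 6)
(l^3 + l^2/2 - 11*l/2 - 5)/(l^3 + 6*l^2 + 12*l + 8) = (2*l^2 - 3*l - 5)/(2*(l^2 + 4*l + 4))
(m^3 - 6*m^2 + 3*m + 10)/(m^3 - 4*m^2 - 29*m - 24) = (m^2 - 7*m + 10)/(m^2 - 5*m - 24)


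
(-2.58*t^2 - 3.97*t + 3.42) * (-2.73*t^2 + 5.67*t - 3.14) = 7.0434*t^4 - 3.7905*t^3 - 23.7453*t^2 + 31.8572*t - 10.7388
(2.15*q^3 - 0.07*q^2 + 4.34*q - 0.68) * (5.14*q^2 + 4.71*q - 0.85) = 11.051*q^5 + 9.7667*q^4 + 20.1504*q^3 + 17.0057*q^2 - 6.8918*q + 0.578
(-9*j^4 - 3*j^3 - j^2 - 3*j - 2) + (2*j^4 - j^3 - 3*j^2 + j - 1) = -7*j^4 - 4*j^3 - 4*j^2 - 2*j - 3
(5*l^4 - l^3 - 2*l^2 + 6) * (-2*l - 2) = -10*l^5 - 8*l^4 + 6*l^3 + 4*l^2 - 12*l - 12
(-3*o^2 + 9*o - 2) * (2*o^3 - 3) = -6*o^5 + 18*o^4 - 4*o^3 + 9*o^2 - 27*o + 6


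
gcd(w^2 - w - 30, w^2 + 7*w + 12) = 1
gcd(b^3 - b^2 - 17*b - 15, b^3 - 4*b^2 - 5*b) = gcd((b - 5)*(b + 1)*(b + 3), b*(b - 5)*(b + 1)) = b^2 - 4*b - 5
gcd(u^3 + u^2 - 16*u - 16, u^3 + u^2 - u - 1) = u + 1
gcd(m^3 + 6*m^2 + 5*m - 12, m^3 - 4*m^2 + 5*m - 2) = m - 1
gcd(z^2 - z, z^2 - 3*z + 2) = z - 1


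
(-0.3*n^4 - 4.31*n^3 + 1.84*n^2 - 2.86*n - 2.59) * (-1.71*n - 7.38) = 0.513*n^5 + 9.5841*n^4 + 28.6614*n^3 - 8.6886*n^2 + 25.5357*n + 19.1142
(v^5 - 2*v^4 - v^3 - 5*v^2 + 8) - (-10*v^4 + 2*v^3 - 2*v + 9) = v^5 + 8*v^4 - 3*v^3 - 5*v^2 + 2*v - 1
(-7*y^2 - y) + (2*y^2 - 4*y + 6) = -5*y^2 - 5*y + 6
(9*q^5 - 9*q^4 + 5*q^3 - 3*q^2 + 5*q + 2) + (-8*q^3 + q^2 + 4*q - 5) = 9*q^5 - 9*q^4 - 3*q^3 - 2*q^2 + 9*q - 3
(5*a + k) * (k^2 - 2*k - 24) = 5*a*k^2 - 10*a*k - 120*a + k^3 - 2*k^2 - 24*k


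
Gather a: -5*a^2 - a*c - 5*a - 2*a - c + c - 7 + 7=-5*a^2 + a*(-c - 7)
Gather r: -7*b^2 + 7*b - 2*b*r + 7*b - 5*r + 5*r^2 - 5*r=-7*b^2 + 14*b + 5*r^2 + r*(-2*b - 10)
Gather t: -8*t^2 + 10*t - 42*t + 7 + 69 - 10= -8*t^2 - 32*t + 66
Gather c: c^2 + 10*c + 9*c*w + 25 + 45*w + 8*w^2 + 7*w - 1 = c^2 + c*(9*w + 10) + 8*w^2 + 52*w + 24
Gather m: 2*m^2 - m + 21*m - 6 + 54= 2*m^2 + 20*m + 48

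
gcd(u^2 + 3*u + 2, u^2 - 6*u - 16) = u + 2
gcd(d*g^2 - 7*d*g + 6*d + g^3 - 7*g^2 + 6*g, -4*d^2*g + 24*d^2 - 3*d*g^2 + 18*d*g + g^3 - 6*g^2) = d*g - 6*d + g^2 - 6*g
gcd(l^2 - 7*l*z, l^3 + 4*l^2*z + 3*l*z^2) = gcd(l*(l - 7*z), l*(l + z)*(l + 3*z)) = l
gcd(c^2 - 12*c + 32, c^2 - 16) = c - 4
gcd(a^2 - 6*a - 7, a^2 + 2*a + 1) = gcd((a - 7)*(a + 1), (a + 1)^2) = a + 1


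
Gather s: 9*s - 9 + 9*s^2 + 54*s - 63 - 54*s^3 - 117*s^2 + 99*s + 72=-54*s^3 - 108*s^2 + 162*s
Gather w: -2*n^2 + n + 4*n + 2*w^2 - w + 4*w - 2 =-2*n^2 + 5*n + 2*w^2 + 3*w - 2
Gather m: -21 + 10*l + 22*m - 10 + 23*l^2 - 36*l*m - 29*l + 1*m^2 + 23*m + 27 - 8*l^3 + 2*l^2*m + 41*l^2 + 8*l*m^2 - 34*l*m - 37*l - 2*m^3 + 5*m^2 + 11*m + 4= -8*l^3 + 64*l^2 - 56*l - 2*m^3 + m^2*(8*l + 6) + m*(2*l^2 - 70*l + 56)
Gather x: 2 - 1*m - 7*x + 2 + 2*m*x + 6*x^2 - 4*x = -m + 6*x^2 + x*(2*m - 11) + 4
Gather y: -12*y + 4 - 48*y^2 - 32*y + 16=-48*y^2 - 44*y + 20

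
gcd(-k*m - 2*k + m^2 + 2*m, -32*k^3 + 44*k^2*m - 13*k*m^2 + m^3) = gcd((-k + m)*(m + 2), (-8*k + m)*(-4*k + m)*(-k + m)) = k - m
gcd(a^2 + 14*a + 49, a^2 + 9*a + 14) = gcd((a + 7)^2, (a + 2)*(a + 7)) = a + 7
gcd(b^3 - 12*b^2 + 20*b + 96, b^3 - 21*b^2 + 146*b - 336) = b^2 - 14*b + 48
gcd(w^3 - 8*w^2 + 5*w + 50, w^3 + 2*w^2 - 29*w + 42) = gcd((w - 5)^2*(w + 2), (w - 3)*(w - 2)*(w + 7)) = 1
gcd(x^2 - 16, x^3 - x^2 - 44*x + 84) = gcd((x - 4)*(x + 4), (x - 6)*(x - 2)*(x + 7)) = 1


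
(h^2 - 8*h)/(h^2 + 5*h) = (h - 8)/(h + 5)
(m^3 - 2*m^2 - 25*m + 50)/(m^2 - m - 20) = (m^2 + 3*m - 10)/(m + 4)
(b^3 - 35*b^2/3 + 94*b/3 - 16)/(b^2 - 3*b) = b - 26/3 + 16/(3*b)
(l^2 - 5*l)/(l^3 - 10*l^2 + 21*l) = (l - 5)/(l^2 - 10*l + 21)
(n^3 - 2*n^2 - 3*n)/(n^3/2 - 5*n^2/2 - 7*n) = 2*(-n^2 + 2*n + 3)/(-n^2 + 5*n + 14)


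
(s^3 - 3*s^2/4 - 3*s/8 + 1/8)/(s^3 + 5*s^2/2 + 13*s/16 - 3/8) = 2*(2*s^2 - s - 1)/(4*s^2 + 11*s + 6)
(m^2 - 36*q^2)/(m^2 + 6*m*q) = (m - 6*q)/m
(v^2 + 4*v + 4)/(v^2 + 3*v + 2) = (v + 2)/(v + 1)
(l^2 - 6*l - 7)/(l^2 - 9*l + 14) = (l + 1)/(l - 2)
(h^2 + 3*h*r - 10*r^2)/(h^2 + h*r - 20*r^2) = (-h + 2*r)/(-h + 4*r)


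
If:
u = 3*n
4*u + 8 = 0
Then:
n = -2/3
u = -2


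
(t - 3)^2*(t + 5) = t^3 - t^2 - 21*t + 45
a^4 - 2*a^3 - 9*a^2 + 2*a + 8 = (a - 4)*(a - 1)*(a + 1)*(a + 2)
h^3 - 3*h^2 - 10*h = h*(h - 5)*(h + 2)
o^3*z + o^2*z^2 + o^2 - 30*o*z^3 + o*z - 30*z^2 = (o - 5*z)*(o + 6*z)*(o*z + 1)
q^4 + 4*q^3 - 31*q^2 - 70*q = q*(q - 5)*(q + 2)*(q + 7)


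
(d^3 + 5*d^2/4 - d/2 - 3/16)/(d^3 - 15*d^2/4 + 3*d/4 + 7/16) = (2*d + 3)/(2*d - 7)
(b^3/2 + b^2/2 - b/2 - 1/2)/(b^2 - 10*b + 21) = (b^3 + b^2 - b - 1)/(2*(b^2 - 10*b + 21))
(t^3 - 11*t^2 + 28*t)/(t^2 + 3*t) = (t^2 - 11*t + 28)/(t + 3)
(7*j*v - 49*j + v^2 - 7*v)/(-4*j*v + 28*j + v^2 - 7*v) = (7*j + v)/(-4*j + v)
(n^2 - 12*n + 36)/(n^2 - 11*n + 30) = (n - 6)/(n - 5)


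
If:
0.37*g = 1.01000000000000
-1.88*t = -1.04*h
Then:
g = 2.73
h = 1.80769230769231*t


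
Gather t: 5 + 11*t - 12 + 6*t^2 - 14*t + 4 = 6*t^2 - 3*t - 3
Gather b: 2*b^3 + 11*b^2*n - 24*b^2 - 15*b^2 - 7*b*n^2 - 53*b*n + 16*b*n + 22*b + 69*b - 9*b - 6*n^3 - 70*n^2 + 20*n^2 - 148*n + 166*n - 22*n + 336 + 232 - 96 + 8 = 2*b^3 + b^2*(11*n - 39) + b*(-7*n^2 - 37*n + 82) - 6*n^3 - 50*n^2 - 4*n + 480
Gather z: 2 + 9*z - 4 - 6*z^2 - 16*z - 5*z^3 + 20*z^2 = -5*z^3 + 14*z^2 - 7*z - 2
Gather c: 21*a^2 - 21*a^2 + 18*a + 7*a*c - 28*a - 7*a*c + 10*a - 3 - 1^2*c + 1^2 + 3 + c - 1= 0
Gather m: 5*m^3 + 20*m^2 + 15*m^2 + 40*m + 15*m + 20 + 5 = 5*m^3 + 35*m^2 + 55*m + 25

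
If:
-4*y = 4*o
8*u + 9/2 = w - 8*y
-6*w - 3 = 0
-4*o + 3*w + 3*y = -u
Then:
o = -17/48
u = -47/48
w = -1/2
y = 17/48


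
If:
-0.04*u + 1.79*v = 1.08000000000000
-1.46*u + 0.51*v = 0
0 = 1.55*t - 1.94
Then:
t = 1.25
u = 0.21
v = 0.61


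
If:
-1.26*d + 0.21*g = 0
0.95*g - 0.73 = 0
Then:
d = 0.13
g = 0.77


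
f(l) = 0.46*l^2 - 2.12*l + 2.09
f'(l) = 0.92*l - 2.12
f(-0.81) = 4.11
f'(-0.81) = -2.87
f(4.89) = 2.72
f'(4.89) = 2.38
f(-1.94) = 7.93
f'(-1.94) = -3.90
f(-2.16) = 8.82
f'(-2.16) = -4.11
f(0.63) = 0.94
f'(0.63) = -1.54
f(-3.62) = 15.79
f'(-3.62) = -5.45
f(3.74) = 0.60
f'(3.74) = 1.32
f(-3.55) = 15.41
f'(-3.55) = -5.39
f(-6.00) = 31.37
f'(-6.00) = -7.64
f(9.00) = 20.27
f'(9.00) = 6.16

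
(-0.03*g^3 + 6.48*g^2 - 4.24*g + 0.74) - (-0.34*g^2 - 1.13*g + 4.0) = -0.03*g^3 + 6.82*g^2 - 3.11*g - 3.26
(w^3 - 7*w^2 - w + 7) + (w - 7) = w^3 - 7*w^2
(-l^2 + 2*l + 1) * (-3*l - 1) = 3*l^3 - 5*l^2 - 5*l - 1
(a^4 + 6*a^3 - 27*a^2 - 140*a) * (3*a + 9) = 3*a^5 + 27*a^4 - 27*a^3 - 663*a^2 - 1260*a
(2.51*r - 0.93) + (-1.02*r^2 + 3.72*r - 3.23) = -1.02*r^2 + 6.23*r - 4.16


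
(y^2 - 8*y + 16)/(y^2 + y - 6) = (y^2 - 8*y + 16)/(y^2 + y - 6)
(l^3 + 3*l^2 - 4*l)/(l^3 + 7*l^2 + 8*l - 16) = l/(l + 4)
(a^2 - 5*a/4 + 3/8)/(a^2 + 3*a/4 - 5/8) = (4*a - 3)/(4*a + 5)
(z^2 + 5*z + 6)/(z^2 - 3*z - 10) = (z + 3)/(z - 5)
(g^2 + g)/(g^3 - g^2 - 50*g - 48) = g/(g^2 - 2*g - 48)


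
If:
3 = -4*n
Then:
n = -3/4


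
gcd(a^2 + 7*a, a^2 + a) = a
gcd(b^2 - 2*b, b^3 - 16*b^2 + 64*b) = b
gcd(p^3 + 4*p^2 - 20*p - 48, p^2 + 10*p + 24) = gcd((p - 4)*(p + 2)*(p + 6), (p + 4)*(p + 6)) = p + 6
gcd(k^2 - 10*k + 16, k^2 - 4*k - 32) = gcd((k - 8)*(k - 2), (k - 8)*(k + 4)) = k - 8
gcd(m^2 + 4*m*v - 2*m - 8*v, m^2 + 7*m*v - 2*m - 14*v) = m - 2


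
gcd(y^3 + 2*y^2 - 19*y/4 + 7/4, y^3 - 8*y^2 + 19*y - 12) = y - 1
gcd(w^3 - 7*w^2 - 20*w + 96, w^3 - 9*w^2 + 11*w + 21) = w - 3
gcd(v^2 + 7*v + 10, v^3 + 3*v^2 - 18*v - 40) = v^2 + 7*v + 10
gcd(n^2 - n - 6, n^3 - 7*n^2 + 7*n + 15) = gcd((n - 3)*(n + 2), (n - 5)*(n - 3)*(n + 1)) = n - 3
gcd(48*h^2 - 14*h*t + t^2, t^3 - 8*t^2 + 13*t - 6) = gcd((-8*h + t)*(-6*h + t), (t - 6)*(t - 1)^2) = 1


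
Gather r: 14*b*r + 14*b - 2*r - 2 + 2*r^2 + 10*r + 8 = 14*b + 2*r^2 + r*(14*b + 8) + 6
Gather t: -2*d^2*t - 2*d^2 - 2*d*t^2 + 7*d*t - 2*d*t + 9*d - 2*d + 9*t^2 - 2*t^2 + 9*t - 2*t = -2*d^2 + 7*d + t^2*(7 - 2*d) + t*(-2*d^2 + 5*d + 7)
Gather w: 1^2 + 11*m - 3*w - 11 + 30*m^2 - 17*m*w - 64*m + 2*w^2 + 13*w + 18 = 30*m^2 - 53*m + 2*w^2 + w*(10 - 17*m) + 8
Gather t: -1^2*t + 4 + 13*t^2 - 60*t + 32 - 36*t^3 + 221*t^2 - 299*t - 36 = -36*t^3 + 234*t^2 - 360*t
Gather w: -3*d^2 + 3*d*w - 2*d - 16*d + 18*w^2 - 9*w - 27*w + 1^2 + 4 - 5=-3*d^2 - 18*d + 18*w^2 + w*(3*d - 36)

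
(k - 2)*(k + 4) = k^2 + 2*k - 8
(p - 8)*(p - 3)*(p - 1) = p^3 - 12*p^2 + 35*p - 24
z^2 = z^2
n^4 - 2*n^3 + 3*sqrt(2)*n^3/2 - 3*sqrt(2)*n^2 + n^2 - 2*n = n*(n - 2)*(n + sqrt(2)/2)*(n + sqrt(2))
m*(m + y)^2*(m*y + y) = m^4*y + 2*m^3*y^2 + m^3*y + m^2*y^3 + 2*m^2*y^2 + m*y^3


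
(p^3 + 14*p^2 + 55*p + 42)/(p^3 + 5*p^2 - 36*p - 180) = (p^2 + 8*p + 7)/(p^2 - p - 30)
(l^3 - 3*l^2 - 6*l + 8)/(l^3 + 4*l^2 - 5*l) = (l^2 - 2*l - 8)/(l*(l + 5))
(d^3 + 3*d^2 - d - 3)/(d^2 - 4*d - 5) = (d^2 + 2*d - 3)/(d - 5)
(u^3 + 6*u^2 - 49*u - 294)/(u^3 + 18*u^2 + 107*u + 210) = (u - 7)/(u + 5)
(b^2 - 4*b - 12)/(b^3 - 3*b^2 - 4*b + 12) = (b - 6)/(b^2 - 5*b + 6)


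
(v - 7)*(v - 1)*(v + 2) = v^3 - 6*v^2 - 9*v + 14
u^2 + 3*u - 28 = (u - 4)*(u + 7)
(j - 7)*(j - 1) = j^2 - 8*j + 7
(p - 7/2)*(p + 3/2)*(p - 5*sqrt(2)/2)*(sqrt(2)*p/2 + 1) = sqrt(2)*p^4/2 - 3*p^3/2 - sqrt(2)*p^3 - 41*sqrt(2)*p^2/8 + 3*p^2 + 5*sqrt(2)*p + 63*p/8 + 105*sqrt(2)/8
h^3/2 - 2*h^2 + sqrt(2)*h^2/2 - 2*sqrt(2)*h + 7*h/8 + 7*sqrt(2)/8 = (h/2 + sqrt(2)/2)*(h - 7/2)*(h - 1/2)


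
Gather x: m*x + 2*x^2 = m*x + 2*x^2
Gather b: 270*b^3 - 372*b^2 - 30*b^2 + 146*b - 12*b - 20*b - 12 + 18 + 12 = 270*b^3 - 402*b^2 + 114*b + 18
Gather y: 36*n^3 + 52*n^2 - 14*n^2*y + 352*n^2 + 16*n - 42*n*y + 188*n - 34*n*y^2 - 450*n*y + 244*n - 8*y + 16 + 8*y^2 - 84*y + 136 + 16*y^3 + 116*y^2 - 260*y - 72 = 36*n^3 + 404*n^2 + 448*n + 16*y^3 + y^2*(124 - 34*n) + y*(-14*n^2 - 492*n - 352) + 80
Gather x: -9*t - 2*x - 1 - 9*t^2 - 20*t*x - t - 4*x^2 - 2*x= -9*t^2 - 10*t - 4*x^2 + x*(-20*t - 4) - 1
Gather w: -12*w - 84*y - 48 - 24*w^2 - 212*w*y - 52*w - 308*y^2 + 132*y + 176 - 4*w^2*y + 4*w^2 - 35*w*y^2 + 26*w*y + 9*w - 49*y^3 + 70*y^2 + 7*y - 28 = w^2*(-4*y - 20) + w*(-35*y^2 - 186*y - 55) - 49*y^3 - 238*y^2 + 55*y + 100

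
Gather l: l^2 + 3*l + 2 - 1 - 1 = l^2 + 3*l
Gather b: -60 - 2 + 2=-60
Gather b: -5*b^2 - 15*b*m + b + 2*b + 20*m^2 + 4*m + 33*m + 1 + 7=-5*b^2 + b*(3 - 15*m) + 20*m^2 + 37*m + 8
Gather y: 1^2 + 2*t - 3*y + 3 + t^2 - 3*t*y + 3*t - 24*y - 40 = t^2 + 5*t + y*(-3*t - 27) - 36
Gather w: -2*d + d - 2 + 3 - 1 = -d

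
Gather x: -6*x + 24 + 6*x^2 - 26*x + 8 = 6*x^2 - 32*x + 32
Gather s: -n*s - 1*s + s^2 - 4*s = s^2 + s*(-n - 5)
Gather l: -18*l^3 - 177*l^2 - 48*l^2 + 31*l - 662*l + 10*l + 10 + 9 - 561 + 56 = -18*l^3 - 225*l^2 - 621*l - 486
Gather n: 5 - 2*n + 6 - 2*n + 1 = 12 - 4*n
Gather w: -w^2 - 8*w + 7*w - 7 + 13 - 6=-w^2 - w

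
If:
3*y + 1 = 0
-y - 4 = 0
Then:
No Solution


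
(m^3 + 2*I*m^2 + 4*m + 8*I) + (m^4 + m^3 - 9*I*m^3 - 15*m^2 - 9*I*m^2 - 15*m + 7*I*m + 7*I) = m^4 + 2*m^3 - 9*I*m^3 - 15*m^2 - 7*I*m^2 - 11*m + 7*I*m + 15*I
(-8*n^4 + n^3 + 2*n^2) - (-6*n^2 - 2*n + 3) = -8*n^4 + n^3 + 8*n^2 + 2*n - 3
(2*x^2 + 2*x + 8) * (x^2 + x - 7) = 2*x^4 + 4*x^3 - 4*x^2 - 6*x - 56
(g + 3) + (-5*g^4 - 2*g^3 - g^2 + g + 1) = -5*g^4 - 2*g^3 - g^2 + 2*g + 4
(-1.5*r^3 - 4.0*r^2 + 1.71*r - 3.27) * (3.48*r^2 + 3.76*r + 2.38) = -5.22*r^5 - 19.56*r^4 - 12.6592*r^3 - 14.47*r^2 - 8.2254*r - 7.7826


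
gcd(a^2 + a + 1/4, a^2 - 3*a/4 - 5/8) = a + 1/2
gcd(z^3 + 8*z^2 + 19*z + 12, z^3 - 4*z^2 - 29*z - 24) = z^2 + 4*z + 3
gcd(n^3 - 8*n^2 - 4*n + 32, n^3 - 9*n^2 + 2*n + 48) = n^2 - 6*n - 16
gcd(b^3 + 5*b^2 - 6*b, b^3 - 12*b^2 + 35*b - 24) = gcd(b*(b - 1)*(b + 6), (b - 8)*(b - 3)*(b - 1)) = b - 1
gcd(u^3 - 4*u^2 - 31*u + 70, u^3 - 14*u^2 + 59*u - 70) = u^2 - 9*u + 14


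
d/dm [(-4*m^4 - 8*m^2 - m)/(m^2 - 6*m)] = (-8*m^3 + 72*m^2 + 49)/(m^2 - 12*m + 36)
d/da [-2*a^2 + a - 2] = 1 - 4*a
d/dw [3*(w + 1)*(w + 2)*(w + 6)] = 9*w^2 + 54*w + 60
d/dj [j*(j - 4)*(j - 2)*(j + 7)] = 4*j^3 + 3*j^2 - 68*j + 56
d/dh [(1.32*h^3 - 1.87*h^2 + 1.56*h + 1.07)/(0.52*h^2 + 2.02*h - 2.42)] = (0.6864*h^4 + 5.3328*h^3 - 14.1718*h^2 + 7.938*h - 5.9366)/(0.2704*h^4 + 2.1008*h^3 + 1.5636*h^2 - 9.7768*h + 5.8564)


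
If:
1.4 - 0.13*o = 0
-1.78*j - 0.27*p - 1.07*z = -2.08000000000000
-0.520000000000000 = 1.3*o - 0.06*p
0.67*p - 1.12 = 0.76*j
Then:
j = 211.87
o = 10.77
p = 242.00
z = -411.58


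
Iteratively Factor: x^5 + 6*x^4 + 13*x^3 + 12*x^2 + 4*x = (x + 1)*(x^4 + 5*x^3 + 8*x^2 + 4*x) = (x + 1)*(x + 2)*(x^3 + 3*x^2 + 2*x) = (x + 1)^2*(x + 2)*(x^2 + 2*x) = (x + 1)^2*(x + 2)^2*(x)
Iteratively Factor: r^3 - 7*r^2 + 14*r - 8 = (r - 1)*(r^2 - 6*r + 8) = (r - 4)*(r - 1)*(r - 2)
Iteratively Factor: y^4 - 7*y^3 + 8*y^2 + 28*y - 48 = (y + 2)*(y^3 - 9*y^2 + 26*y - 24) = (y - 4)*(y + 2)*(y^2 - 5*y + 6) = (y - 4)*(y - 3)*(y + 2)*(y - 2)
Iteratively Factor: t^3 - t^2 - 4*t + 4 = (t - 1)*(t^2 - 4) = (t - 2)*(t - 1)*(t + 2)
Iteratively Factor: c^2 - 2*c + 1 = (c - 1)*(c - 1)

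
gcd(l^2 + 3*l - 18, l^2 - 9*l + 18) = l - 3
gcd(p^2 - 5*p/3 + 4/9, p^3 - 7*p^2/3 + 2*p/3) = p - 1/3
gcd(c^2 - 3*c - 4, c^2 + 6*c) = 1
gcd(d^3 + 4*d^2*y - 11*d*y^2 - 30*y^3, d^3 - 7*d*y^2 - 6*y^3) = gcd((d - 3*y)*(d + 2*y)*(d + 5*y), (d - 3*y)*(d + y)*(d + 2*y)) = -d^2 + d*y + 6*y^2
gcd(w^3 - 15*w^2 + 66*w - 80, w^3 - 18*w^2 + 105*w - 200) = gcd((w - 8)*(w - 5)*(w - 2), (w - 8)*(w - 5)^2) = w^2 - 13*w + 40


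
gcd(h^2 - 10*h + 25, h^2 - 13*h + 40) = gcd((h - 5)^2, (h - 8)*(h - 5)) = h - 5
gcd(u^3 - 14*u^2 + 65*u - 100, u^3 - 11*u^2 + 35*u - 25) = u^2 - 10*u + 25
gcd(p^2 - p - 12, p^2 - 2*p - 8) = p - 4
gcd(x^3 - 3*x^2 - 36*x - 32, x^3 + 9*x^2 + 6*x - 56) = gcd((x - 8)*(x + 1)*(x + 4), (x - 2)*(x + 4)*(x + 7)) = x + 4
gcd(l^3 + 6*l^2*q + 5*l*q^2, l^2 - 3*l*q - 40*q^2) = l + 5*q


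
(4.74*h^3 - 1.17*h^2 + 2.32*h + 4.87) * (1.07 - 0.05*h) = -0.237*h^4 + 5.1303*h^3 - 1.3679*h^2 + 2.2389*h + 5.2109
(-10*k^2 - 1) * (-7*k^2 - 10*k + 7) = 70*k^4 + 100*k^3 - 63*k^2 + 10*k - 7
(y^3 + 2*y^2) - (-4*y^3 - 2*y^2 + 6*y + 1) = 5*y^3 + 4*y^2 - 6*y - 1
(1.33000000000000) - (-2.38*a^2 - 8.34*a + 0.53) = 2.38*a^2 + 8.34*a + 0.8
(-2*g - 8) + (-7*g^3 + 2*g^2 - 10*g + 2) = -7*g^3 + 2*g^2 - 12*g - 6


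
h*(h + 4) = h^2 + 4*h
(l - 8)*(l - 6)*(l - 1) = l^3 - 15*l^2 + 62*l - 48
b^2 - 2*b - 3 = (b - 3)*(b + 1)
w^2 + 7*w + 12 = (w + 3)*(w + 4)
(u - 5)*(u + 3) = u^2 - 2*u - 15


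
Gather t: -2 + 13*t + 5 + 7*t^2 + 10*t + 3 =7*t^2 + 23*t + 6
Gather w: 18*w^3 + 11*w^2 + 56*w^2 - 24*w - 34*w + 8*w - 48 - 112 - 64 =18*w^3 + 67*w^2 - 50*w - 224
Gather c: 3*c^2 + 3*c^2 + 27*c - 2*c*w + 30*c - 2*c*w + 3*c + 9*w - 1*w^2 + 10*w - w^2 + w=6*c^2 + c*(60 - 4*w) - 2*w^2 + 20*w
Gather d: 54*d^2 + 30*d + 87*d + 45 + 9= 54*d^2 + 117*d + 54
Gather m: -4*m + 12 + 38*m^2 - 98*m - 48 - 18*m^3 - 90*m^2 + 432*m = -18*m^3 - 52*m^2 + 330*m - 36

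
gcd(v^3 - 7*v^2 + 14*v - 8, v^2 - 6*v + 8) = v^2 - 6*v + 8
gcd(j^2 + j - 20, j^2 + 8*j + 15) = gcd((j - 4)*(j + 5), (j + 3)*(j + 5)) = j + 5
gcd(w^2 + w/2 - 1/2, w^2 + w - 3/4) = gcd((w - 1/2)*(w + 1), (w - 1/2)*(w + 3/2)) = w - 1/2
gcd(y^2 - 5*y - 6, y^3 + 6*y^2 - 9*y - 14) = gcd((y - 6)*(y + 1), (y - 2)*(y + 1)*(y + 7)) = y + 1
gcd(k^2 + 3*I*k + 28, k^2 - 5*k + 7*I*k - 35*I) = k + 7*I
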